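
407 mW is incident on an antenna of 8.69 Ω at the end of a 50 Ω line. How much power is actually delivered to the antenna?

Γ = (8.69 − 50)/(8.69 + 50) = -0.704
|Γ|² = 0.495
P_refl = |Γ|²·P_inc = 202 mW, P_del = (1 − |Γ|²)·P_inc = 205 mW

P_delivered ≈ 205 mW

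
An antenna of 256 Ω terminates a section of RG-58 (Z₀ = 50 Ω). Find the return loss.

Γ = (256 − 50)/(256 + 50) = 0.673
RL = −20·log₁₀|Γ| = −20·log₁₀(0.673)

RL ≈ 3.44 dB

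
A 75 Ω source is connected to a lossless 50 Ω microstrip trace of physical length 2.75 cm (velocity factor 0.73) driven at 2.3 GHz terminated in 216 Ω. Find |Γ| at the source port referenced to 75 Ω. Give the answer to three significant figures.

λ = v/f = 0.73·c / 2.3 GHz = 0.0952 m
βl = 2π·l/λ = 2π × 0.289 = 104°
tan(βl) = -4.02
Z_in = Z_0·(Z_L + jZ_0·tanβl)/(Z_0 + jZ_L·tanβl) = 12.3 + j11.7 Ω
Γ_s = (Z_in − Z_s)/(Z_in + Z_s) = (-62.7 + j11.7)/(87.3 + j11.7), |Γ_s| = 0.725

|Γ| ≈ 0.725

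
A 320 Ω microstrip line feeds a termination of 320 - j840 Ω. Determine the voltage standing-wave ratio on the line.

Γ = (Z_L − Z_0)/(Z_L + Z_0) = (0 − j840)/(640 − j840)
|Γ| = 840/1060 = 0.795
VSWR = (1 + |Γ|)/(1 − |Γ|) = 1.8/0.205

VSWR ≈ 8.78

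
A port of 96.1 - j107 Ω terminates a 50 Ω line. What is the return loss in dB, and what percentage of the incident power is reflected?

Γ = (46.1 − j107)/(146.1 − j107), |Γ| = 0.643
RL = −20·log₁₀(0.643) = 3.83 dB
P_refl/P_inc = |Γ|² = 0.414

RL ≈ 3.83 dB; 41.4% of incident power reflected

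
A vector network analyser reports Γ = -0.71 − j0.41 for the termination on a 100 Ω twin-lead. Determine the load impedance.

Z_L = Z_0·(1 + Γ)/(1 − Γ) = 100·(0.29 − j0.41)/(1.71 + j0.41)

Z_L ≈ 10.6 − j26.5 Ω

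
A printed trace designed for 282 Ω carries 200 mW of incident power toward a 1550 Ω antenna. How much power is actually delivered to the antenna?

P_delivered ≈ 104 mW

Γ = (1550 − 282)/(1550 + 282) = 0.692
|Γ|² = 0.479
P_refl = |Γ|²·P_inc = 95.8 mW, P_del = (1 − |Γ|²)·P_inc = 104 mW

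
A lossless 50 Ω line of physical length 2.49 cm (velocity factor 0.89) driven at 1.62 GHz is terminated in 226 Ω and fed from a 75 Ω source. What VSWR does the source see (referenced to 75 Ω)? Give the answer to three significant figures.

VSWR ≈ 5.53

λ = v/f = 0.89·c / 1.62 GHz = 0.165 m
βl = 2π·l/λ = 2π × 0.151 = 54.4°
tan(βl) = 1.4
Z_in = Z_0·(Z_L + jZ_0·tanβl)/(Z_0 + jZ_L·tanβl) = 16.3 − j33.2 Ω
Γ_s = (Z_in − Z_s)/(Z_in + Z_s) = (-58.7 − j33.2)/(91.3 − j33.2), |Γ_s| = 0.694
VSWR = (1 + |Γ_s|)/(1 − |Γ_s|)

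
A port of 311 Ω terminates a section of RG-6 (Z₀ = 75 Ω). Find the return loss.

Γ = (311 − 75)/(311 + 75) = 0.611
RL = −20·log₁₀|Γ| = −20·log₁₀(0.611)

RL ≈ 4.27 dB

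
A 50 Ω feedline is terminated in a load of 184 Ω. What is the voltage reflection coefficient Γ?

Γ = (Z_L − Z_0)/(Z_L + Z_0) = (184 − 50)/(184 + 50) = 134/234

Γ = 0.573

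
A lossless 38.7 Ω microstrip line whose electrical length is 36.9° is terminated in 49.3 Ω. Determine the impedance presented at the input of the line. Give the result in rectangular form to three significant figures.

tan(βl) = tan(36.9°) = 0.751
Z_in = Z_0·(Z_L + jZ_0·tanβl)/(Z_0 + jZ_L·tanβl)
     = 38.7·(49.3 + j29.1)/(38.7 + j37)

Z_in ≈ 40.3 − j9.45 Ω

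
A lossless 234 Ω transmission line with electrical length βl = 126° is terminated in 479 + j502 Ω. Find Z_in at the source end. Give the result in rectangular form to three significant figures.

Z_in ≈ 58.8 + j87.5 Ω

tan(βl) = tan(126°) = -1.38
Z_in = Z_0·(Z_L + jZ_0·tanβl)/(Z_0 + jZ_L·tanβl)
     = 234·(479 + j180)/(925 − j659)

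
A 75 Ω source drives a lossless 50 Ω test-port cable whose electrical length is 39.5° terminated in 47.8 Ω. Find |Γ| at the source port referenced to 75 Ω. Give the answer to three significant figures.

|Γ| ≈ 0.205

tan(βl) = 0.824
Z_in = Z_0·(Z_L + jZ_0·tanβl)/(Z_0 + jZ_L·tanβl) = 49.5 + j2.19 Ω
Γ_s = (Z_in − Z_s)/(Z_in + Z_s) = (-25.5 + j2.19)/(125 + j2.19), |Γ_s| = 0.205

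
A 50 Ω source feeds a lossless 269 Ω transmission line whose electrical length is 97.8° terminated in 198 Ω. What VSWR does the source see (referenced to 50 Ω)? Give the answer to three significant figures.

tan(βl) = -7.3
Z_in = Z_0·(Z_L + jZ_0·tanβl)/(Z_0 + jZ_L·tanβl) = 360 − j30.1 Ω
Γ_s = (Z_in − Z_s)/(Z_in + Z_s) = (310 − j30.1)/(410 − j30.1), |Γ_s| = 0.758
VSWR = (1 + |Γ_s|)/(1 − |Γ_s|)

VSWR ≈ 7.25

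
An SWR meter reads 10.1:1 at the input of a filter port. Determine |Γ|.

|Γ| ≈ 0.82

|Γ| = (S − 1)/(S + 1) = (10.1 − 1)/(10.1 + 1) = 9.1/11.1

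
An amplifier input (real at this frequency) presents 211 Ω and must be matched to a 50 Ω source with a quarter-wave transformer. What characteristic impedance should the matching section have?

Z_qwt ≈ 103 Ω

Z_qwt = √(Z_0·R_L) = √(50 × 211) = √10550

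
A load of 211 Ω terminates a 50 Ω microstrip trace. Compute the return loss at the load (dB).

Γ = (211 − 50)/(211 + 50) = 0.617
RL = −20·log₁₀|Γ| = −20·log₁₀(0.617)

RL ≈ 4.2 dB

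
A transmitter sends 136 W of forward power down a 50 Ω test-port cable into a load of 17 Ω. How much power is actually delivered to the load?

P_delivered ≈ 103 W

Γ = (17 − 50)/(17 + 50) = -0.493
|Γ|² = 0.243
P_refl = |Γ|²·P_inc = 33 W, P_del = (1 − |Γ|²)·P_inc = 103 W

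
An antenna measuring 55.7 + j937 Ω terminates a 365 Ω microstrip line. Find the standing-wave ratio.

VSWR ≈ 49.9

Γ = (Z_L − Z_0)/(Z_L + Z_0) = (-309.3 + j937)/(420.7 + j937)
|Γ| = 987/1030 = 0.961
VSWR = (1 + |Γ|)/(1 − |Γ|) = 1.96/0.0393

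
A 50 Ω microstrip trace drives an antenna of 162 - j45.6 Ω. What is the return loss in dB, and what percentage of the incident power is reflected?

Γ = (112 − j45.6)/(212 − j45.6), |Γ| = 0.558
RL = −20·log₁₀(0.558) = 5.07 dB
P_refl/P_inc = |Γ|² = 0.311

RL ≈ 5.07 dB; 31.1% of incident power reflected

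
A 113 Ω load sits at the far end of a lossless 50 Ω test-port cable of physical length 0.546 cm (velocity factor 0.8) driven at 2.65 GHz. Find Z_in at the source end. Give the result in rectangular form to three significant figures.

λ = v/f = 0.8·c / 2.65 GHz = 0.0906 m
βl = 2π·l/λ = 2π × 0.0603 = 21.7°
tan(βl) = tan(21.7°) = 0.398
Z_in = Z_0·(Z_L + jZ_0·tanβl)/(Z_0 + jZ_L·tanβl)
     = 50·(113 + j19.9)/(50 + j45)

Z_in ≈ 72.4 − j45.2 Ω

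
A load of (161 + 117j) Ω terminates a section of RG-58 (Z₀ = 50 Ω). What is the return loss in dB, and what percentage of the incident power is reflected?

RL ≈ 3.5 dB; 44.7% of incident power reflected

Γ = (111 + j117)/(211 + j117), |Γ| = 0.668
RL = −20·log₁₀(0.668) = 3.5 dB
P_refl/P_inc = |Γ|² = 0.447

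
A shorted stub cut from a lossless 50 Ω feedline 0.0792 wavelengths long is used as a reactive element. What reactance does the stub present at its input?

βl = 2π × 0.0792 = 28.5°
tan(βl) = 0.543
For a shorted stub, Z_in = jZ_0·tan(βl)

X_in ≈ 27.2 Ω (inductive)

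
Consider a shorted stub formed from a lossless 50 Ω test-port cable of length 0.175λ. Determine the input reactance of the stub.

X_in ≈ 98.1 Ω (inductive)

βl = 2π × 0.175 = 63°
tan(βl) = 1.96
For a shorted stub, Z_in = jZ_0·tan(βl)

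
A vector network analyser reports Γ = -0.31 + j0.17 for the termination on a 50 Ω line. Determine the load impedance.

Z_L = Z_0·(1 + Γ)/(1 − Γ) = 50·(0.69 + j0.17)/(1.31 − j0.17)

Z_L ≈ 25.1 + j9.74 Ω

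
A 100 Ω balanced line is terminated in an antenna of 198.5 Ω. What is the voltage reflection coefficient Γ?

Γ = (Z_L − Z_0)/(Z_L + Z_0) = (198.5 − 100)/(198.5 + 100) = 98.5/298.5

Γ = 0.33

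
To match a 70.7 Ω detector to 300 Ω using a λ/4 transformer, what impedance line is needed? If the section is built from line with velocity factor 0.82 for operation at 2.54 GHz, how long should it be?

Z_qwt = √(Z_0·R_L) = √(300 × 70.7) = √21210
λ = 0.82·c/f = 0.0969 m, so l = λ/4 = 0.0242 m

Z_qwt ≈ 146 Ω; length ≈ 2.42 cm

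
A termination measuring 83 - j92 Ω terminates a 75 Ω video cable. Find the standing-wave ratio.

Γ = (Z_L − Z_0)/(Z_L + Z_0) = (8 − j92)/(158 − j92)
|Γ| = 92.3/183 = 0.505
VSWR = (1 + |Γ|)/(1 − |Γ|) = 1.51/0.495

VSWR ≈ 3.04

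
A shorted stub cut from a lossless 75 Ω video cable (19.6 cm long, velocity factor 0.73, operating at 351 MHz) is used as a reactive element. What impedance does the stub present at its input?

λ = v/f = 0.73·c / 351 MHz = 0.624 m
βl = 2π·l/λ = 2π × 0.314 = 113°
tan(βl) = -2.35
For a shorted stub, Z_in = jZ_0·tan(βl)

Z_in ≈ −j176 Ω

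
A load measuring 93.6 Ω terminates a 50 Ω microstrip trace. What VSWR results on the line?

Γ = (93.6 − 50)/(93.6 + 50) = 0.304
VSWR = (1 + 0.304)/(1 − 0.304)

VSWR ≈ 1.87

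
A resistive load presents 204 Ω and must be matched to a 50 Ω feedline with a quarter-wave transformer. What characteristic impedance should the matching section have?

Z_qwt ≈ 101 Ω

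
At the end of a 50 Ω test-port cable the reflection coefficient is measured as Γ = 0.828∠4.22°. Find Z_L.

Z_L ≈ 461 + j179 Ω

Z_L = Z_0·(1 + Γ)/(1 − Γ) = 50·(1.83 + j0.0609)/(0.174 − j0.0609)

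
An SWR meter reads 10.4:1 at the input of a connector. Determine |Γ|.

|Γ| = (S − 1)/(S + 1) = (10.4 − 1)/(10.4 + 1) = 9.4/11.4

|Γ| ≈ 0.825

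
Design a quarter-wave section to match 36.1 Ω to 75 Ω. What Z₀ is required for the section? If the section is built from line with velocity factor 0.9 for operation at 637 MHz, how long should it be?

Z_qwt = √(Z_0·R_L) = √(75 × 36.1) = √2708
λ = 0.9·c/f = 0.424 m, so l = λ/4 = 0.106 m

Z_qwt ≈ 52 Ω; length ≈ 10.6 cm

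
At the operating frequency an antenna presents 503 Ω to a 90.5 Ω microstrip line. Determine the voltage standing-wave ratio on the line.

Γ = (503 − 90.5)/(503 + 90.5) = 0.695
VSWR = (1 + 0.695)/(1 − 0.695)

VSWR ≈ 5.56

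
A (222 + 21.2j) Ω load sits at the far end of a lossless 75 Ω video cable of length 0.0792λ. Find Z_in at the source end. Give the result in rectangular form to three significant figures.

βl = 2π × 0.0792 = 28.5°
tan(βl) = tan(28.5°) = 0.543
Z_in = Z_0·(Z_L + jZ_0·tanβl)/(Z_0 + jZ_L·tanβl)
     = 75·(222 + j61.9)/(63.5 + j121)

Z_in ≈ 87.1 − j92.2 Ω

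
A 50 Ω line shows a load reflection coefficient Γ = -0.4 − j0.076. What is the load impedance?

Z_L ≈ 21.2 − j3.87 Ω

Z_L = Z_0·(1 + Γ)/(1 − Γ) = 50·(0.6 − j0.076)/(1.4 + j0.076)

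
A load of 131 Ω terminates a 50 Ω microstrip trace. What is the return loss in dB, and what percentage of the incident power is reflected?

Γ = (131 − 50)/(131 + 50) = 0.448
RL = −20·log₁₀(0.448) = 6.98 dB
P_refl/P_inc = |Γ|² = 0.2

RL ≈ 6.98 dB; 20% of incident power reflected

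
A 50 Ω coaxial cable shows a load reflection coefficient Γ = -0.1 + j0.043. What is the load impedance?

Z_L ≈ 40.8 + j3.55 Ω

Z_L = Z_0·(1 + Γ)/(1 − Γ) = 50·(0.9 + j0.043)/(1.1 − j0.043)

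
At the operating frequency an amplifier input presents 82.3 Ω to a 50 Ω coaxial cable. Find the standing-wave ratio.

For a purely resistive load, VSWR = R_L/Z_0 or Z_0/R_L (whichever > 1) = 82.3/50

VSWR ≈ 1.65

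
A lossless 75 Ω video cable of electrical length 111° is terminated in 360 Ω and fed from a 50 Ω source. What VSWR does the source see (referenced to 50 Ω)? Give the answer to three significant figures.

VSWR ≈ 3.74

tan(βl) = -2.61
Z_in = Z_0·(Z_L + jZ_0·tanβl)/(Z_0 + jZ_L·tanβl) = 17.8 + j27.4 Ω
Γ_s = (Z_in − Z_s)/(Z_in + Z_s) = (-32.2 + j27.4)/(67.8 + j27.4), |Γ_s| = 0.578
VSWR = (1 + |Γ_s|)/(1 − |Γ_s|)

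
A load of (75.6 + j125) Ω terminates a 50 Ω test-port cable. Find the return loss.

Γ = (25.6 + j125)/(125.6 + j125), |Γ| = 0.72
RL = −20·log₁₀|Γ| = −20·log₁₀(0.72)

RL ≈ 2.85 dB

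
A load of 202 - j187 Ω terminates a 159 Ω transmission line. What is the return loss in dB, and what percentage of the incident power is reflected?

Γ = (43 − j187)/(361 − j187), |Γ| = 0.472
RL = −20·log₁₀(0.472) = 6.52 dB
P_refl/P_inc = |Γ|² = 0.223

RL ≈ 6.52 dB; 22.3% of incident power reflected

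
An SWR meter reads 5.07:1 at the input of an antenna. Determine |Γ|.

|Γ| = (S − 1)/(S + 1) = (5.07 − 1)/(5.07 + 1) = 4.07/6.07

|Γ| ≈ 0.671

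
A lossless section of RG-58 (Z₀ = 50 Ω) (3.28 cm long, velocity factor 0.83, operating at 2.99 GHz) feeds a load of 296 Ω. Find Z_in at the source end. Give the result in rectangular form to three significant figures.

λ = v/f = 0.83·c / 2.99 GHz = 0.0833 m
βl = 2π·l/λ = 2π × 0.394 = 142°
tan(βl) = tan(142°) = -0.787
Z_in = Z_0·(Z_L + jZ_0·tanβl)/(Z_0 + jZ_L·tanβl)
     = 50·(296 − j39.4)/(50 − j233)

Z_in ≈ 21.1 + j59 Ω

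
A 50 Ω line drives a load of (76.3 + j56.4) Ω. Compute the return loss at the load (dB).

Γ = (26.3 + j56.4)/(126.3 + j56.4), |Γ| = 0.45
RL = −20·log₁₀|Γ| = −20·log₁₀(0.45)

RL ≈ 6.94 dB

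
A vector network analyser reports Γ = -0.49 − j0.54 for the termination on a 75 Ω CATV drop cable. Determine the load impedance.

Z_L = Z_0·(1 + Γ)/(1 − Γ) = 75·(0.51 − j0.54)/(1.49 + j0.54)

Z_L ≈ 14 − j32.2 Ω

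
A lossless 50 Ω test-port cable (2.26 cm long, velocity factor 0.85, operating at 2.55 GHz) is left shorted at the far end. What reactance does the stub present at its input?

X_in ≈ 329 Ω (inductive)

λ = v/f = 0.85·c / 2.55 GHz = 0.1 m
βl = 2π·l/λ = 2π × 0.226 = 81.4°
tan(βl) = 6.58
For a shorted stub, Z_in = jZ_0·tan(βl)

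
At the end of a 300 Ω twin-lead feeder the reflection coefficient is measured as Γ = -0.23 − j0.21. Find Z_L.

Z_L ≈ 174 − j80.9 Ω

Z_L = Z_0·(1 + Γ)/(1 − Γ) = 300·(0.77 − j0.21)/(1.23 + j0.21)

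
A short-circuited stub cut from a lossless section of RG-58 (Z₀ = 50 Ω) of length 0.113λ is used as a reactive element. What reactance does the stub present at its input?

βl = 2π × 0.113 = 40.7°
tan(βl) = 0.86
For a short-circuited stub, Z_in = jZ_0·tan(βl)

X_in ≈ 43 Ω (inductive)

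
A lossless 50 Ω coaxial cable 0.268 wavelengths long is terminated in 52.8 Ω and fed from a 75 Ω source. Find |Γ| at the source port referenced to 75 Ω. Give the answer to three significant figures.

βl = 2π × 0.268 = 96.5°
tan(βl) = -8.8
Z_in = Z_0·(Z_L + jZ_0·tanβl)/(Z_0 + jZ_L·tanβl) = 47.4 + j0.58 Ω
Γ_s = (Z_in − Z_s)/(Z_in + Z_s) = (-27.6 + j0.58)/(122 + j0.58), |Γ_s| = 0.225

|Γ| ≈ 0.225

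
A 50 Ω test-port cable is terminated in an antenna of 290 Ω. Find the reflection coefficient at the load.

Γ = (Z_L − Z_0)/(Z_L + Z_0) = (290 − 50)/(290 + 50) = 240/340

Γ = 0.706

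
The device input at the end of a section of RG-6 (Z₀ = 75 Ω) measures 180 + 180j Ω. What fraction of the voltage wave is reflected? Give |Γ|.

|Γ| ≈ 0.668

Γ = (Z_L − Z_0)/(Z_L + Z_0) = (105 + j180)/(255 + j180)
|Γ| = 208/312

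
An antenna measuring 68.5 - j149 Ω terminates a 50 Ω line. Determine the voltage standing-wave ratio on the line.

VSWR ≈ 8.46

Γ = (Z_L − Z_0)/(Z_L + Z_0) = (18.5 − j149)/(118.5 − j149)
|Γ| = 150/190 = 0.789
VSWR = (1 + |Γ|)/(1 − |Γ|) = 1.79/0.211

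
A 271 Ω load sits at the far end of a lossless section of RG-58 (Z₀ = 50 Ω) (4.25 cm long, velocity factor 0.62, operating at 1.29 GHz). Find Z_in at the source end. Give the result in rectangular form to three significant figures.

λ = v/f = 0.62·c / 1.29 GHz = 0.144 m
βl = 2π·l/λ = 2π × 0.295 = 106°
tan(βl) = tan(106°) = -3.46
Z_in = Z_0·(Z_L + jZ_0·tanβl)/(Z_0 + jZ_L·tanβl)
     = 50·(271 − j173)/(50 − j938)

Z_in ≈ 9.97 + j13.9 Ω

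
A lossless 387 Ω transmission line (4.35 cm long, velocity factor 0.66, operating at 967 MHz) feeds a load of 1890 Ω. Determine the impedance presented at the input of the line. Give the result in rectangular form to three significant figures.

Z_in ≈ 83.6 − j88.9 Ω

λ = v/f = 0.66·c / 967 MHz = 0.205 m
βl = 2π·l/λ = 2π × 0.212 = 76.5°
tan(βl) = tan(76.5°) = 4.16
Z_in = Z_0·(Z_L + jZ_0·tanβl)/(Z_0 + jZ_L·tanβl)
     = 387·(1890 + j1610)/(387 + j7860)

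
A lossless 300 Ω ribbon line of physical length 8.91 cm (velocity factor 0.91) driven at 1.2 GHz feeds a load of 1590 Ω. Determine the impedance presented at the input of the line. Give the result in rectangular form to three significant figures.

λ = v/f = 0.91·c / 1.2 GHz = 0.228 m
βl = 2π·l/λ = 2π × 0.392 = 141°
tan(βl) = tan(141°) = -0.81
Z_in = Z_0·(Z_L + jZ_0·tanβl)/(Z_0 + jZ_L·tanβl)
     = 300·(1590 − j243)/(300 − j1290)

Z_in ≈ 136 + j339 Ω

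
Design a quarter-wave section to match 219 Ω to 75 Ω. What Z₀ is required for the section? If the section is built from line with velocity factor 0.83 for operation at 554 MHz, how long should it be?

Z_qwt ≈ 128 Ω; length ≈ 11.2 cm

Z_qwt = √(Z_0·R_L) = √(75 × 219) = √16420
λ = 0.83·c/f = 0.449 m, so l = λ/4 = 0.112 m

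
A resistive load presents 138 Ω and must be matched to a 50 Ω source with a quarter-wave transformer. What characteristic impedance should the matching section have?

Z_qwt ≈ 83.1 Ω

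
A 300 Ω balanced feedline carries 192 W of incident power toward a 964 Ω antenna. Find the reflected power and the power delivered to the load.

Γ = (964 − 300)/(964 + 300) = 0.525
|Γ|² = 0.276
P_refl = |Γ|²·P_inc = 53 W, P_del = (1 − |Γ|²)·P_inc = 139 W

P_reflected ≈ 53 W; P_delivered ≈ 139 W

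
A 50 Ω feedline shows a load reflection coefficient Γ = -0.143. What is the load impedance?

Z_L = Z_0·(1 + Γ)/(1 − Γ) = 50·(0.857)/(1.14)

Z_L ≈ 37.5 Ω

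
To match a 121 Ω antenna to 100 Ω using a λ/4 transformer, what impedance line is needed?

Z_qwt = √(Z_0·R_L) = √(100 × 121) = √12100

Z_qwt ≈ 110 Ω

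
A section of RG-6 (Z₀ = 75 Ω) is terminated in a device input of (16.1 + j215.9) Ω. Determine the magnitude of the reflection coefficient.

|Γ| ≈ 0.955

Γ = (Z_L − Z_0)/(Z_L + Z_0) = (-58.9 + j215.9)/(91.1 + j215.9)
|Γ| = 224/234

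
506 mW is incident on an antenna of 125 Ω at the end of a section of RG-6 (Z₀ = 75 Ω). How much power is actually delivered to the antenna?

P_delivered ≈ 474 mW

Γ = (125 − 75)/(125 + 75) = 0.25
|Γ|² = 0.0625
P_refl = |Γ|²·P_inc = 31.6 mW, P_del = (1 − |Γ|²)·P_inc = 474 mW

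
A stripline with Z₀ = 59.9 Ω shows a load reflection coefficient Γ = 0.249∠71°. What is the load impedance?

Z_L ≈ 62.4 + j31.3 Ω

Z_L = Z_0·(1 + Γ)/(1 − Γ) = 59.9·(1.08 + j0.235)/(0.919 − j0.235)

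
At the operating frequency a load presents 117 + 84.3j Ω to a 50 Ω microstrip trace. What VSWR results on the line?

Γ = (Z_L − Z_0)/(Z_L + Z_0) = (67 + j84.3)/(167 + j84.3)
|Γ| = 108/187 = 0.576
VSWR = (1 + |Γ|)/(1 − |Γ|) = 1.58/0.424

VSWR ≈ 3.71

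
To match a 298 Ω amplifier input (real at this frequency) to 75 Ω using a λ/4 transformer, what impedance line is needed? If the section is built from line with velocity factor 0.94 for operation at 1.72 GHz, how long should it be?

Z_qwt = √(Z_0·R_L) = √(75 × 298) = √22350
λ = 0.94·c/f = 0.164 m, so l = λ/4 = 0.041 m

Z_qwt ≈ 149 Ω; length ≈ 4.1 cm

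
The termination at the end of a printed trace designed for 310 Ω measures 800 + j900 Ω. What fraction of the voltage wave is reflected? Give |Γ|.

Γ = (Z_L − Z_0)/(Z_L + Z_0) = (490 + j900)/(1110 + j900)
|Γ| = 1020/1430

|Γ| ≈ 0.717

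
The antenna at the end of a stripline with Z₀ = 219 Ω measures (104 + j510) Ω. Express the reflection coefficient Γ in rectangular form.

Γ ≈ 0.612 + j0.613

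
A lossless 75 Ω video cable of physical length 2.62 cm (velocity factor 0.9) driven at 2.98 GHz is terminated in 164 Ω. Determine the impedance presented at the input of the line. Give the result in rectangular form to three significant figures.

λ = v/f = 0.9·c / 2.98 GHz = 0.0906 m
βl = 2π·l/λ = 2π × 0.289 = 104°
tan(βl) = tan(104°) = -3.98
Z_in = Z_0·(Z_L + jZ_0·tanβl)/(Z_0 + jZ_L·tanβl)
     = 75·(164 − j299)/(75 − j653)

Z_in ≈ 36 + j14.7 Ω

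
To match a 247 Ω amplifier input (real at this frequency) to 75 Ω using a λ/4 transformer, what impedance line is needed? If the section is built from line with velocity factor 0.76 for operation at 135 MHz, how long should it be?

Z_qwt ≈ 136 Ω; length ≈ 42.2 cm

Z_qwt = √(Z_0·R_L) = √(75 × 247) = √18520
λ = 0.76·c/f = 1.69 m, so l = λ/4 = 0.422 m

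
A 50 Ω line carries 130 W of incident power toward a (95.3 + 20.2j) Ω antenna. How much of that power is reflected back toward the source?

P_reflected ≈ 14.9 W

|Γ| = |(45.3 + j20.2)/(145.3 + j20.2)| = 0.338
|Γ|² = 0.114
P_refl = |Γ|²·P_inc = 14.9 W, P_del = (1 − |Γ|²)·P_inc = 115 W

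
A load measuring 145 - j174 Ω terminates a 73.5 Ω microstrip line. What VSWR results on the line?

Γ = (Z_L − Z_0)/(Z_L + Z_0) = (71.5 − j174)/(218.5 − j174)
|Γ| = 188/279 = 0.673
VSWR = (1 + |Γ|)/(1 − |Γ|) = 1.67/0.327

VSWR ≈ 5.13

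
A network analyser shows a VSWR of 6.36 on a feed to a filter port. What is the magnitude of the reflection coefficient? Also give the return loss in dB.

|Γ| ≈ 0.728; return loss ≈ 2.75 dB

|Γ| = (S − 1)/(S + 1) = (6.36 − 1)/(6.36 + 1) = 5.36/7.36
RL = −20·log₁₀|Γ| = −20·log₁₀(0.728)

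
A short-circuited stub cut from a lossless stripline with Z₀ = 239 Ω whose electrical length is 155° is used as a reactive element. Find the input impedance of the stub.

Z_in ≈ −j111 Ω

tan(βl) = -0.466
For a short-circuited stub, Z_in = jZ_0·tan(βl)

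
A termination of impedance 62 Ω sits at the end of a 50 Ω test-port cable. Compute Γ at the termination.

Γ = 0.107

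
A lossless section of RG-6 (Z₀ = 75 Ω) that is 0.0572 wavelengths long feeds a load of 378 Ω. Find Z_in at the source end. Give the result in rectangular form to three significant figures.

βl = 2π × 0.0572 = 20.6°
tan(βl) = tan(20.6°) = 0.376
Z_in = Z_0·(Z_L + jZ_0·tanβl)/(Z_0 + jZ_L·tanβl)
     = 75·(378 + j28.2)/(75 + j142)

Z_in ≈ 94.1 − j150 Ω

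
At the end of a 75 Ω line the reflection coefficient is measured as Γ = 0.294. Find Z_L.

Z_L ≈ 137 Ω

Z_L = Z_0·(1 + Γ)/(1 − Γ) = 75·(1.29)/(0.706)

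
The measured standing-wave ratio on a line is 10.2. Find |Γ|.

|Γ| ≈ 0.821

|Γ| = (S − 1)/(S + 1) = (10.2 − 1)/(10.2 + 1) = 9.2/11.2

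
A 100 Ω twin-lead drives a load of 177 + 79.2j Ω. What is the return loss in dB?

Γ = (77 + j79.2)/(277 + j79.2), |Γ| = 0.383
RL = −20·log₁₀|Γ| = −20·log₁₀(0.383)

RL ≈ 8.33 dB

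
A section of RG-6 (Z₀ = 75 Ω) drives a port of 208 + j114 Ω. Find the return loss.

RL ≈ 4.82 dB

Γ = (133 + j114)/(283 + j114), |Γ| = 0.574
RL = −20·log₁₀|Γ| = −20·log₁₀(0.574)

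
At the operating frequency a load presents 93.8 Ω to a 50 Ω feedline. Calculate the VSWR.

Γ = (93.8 − 50)/(93.8 + 50) = 0.305
VSWR = (1 + 0.305)/(1 − 0.305)

VSWR ≈ 1.88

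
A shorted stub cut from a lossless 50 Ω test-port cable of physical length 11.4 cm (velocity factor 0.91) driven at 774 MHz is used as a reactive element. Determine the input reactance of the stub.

X_in ≈ -101 Ω (capacitive)

λ = v/f = 0.91·c / 774 MHz = 0.353 m
βl = 2π·l/λ = 2π × 0.323 = 116°
tan(βl) = -2.02
For a shorted stub, Z_in = jZ_0·tan(βl)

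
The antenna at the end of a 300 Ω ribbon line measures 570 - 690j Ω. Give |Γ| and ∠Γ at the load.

Γ ≈ 0.667 ∠ -30.2°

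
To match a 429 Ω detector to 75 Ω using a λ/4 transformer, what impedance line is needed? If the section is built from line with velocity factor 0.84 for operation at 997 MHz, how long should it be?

Z_qwt ≈ 179 Ω; length ≈ 6.32 cm

Z_qwt = √(Z_0·R_L) = √(75 × 429) = √32180
λ = 0.84·c/f = 0.253 m, so l = λ/4 = 0.0632 m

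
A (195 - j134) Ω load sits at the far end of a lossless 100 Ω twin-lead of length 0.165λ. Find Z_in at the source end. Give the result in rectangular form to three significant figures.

Z_in ≈ 34.9 − j24.5 Ω

βl = 2π × 0.165 = 59.4°
tan(βl) = tan(59.4°) = 1.69
Z_in = Z_0·(Z_L + jZ_0·tanβl)/(Z_0 + jZ_L·tanβl)
     = 100·(195 + j35.1)/(327 + j330)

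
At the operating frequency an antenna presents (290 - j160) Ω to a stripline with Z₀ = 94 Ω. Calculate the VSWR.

VSWR ≈ 4.1

Γ = (Z_L − Z_0)/(Z_L + Z_0) = (196 − j160)/(384 − j160)
|Γ| = 253/416 = 0.608
VSWR = (1 + |Γ|)/(1 − |Γ|) = 1.61/0.392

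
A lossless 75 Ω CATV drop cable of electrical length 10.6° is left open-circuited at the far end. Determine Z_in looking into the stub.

Z_in ≈ −j401 Ω

tan(βl) = 0.187
For an open-circuited stub, Z_in = −jZ_0·cot(βl) = −jZ_0/tan(βl)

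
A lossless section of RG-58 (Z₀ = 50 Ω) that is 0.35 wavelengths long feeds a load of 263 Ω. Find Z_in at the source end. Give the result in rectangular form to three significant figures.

Z_in ≈ 14.3 + j34.4 Ω

βl = 2π × 0.35 = 126°
tan(βl) = tan(126°) = -1.38
Z_in = Z_0·(Z_L + jZ_0·tanβl)/(Z_0 + jZ_L·tanβl)
     = 50·(263 − j68.8)/(50 − j362)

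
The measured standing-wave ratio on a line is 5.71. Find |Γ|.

|Γ| ≈ 0.702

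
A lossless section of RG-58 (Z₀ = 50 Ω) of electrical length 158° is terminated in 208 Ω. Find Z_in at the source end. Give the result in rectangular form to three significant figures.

Z_in ≈ 63.3 + j86.1 Ω

tan(βl) = tan(158°) = -0.404
Z_in = Z_0·(Z_L + jZ_0·tanβl)/(Z_0 + jZ_L·tanβl)
     = 50·(208 − j20.2)/(50 − j84)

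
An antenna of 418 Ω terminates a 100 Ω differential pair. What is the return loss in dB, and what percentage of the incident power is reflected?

RL ≈ 4.24 dB; 37.7% of incident power reflected

Γ = (418 − 100)/(418 + 100) = 0.614
RL = −20·log₁₀(0.614) = 4.24 dB
P_refl/P_inc = |Γ|² = 0.377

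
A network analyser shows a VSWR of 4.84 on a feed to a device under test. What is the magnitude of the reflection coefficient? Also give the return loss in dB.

|Γ| ≈ 0.658; return loss ≈ 3.64 dB

|Γ| = (S − 1)/(S + 1) = (4.84 − 1)/(4.84 + 1) = 3.84/5.84
RL = −20·log₁₀|Γ| = −20·log₁₀(0.658)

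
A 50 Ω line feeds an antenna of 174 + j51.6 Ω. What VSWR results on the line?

Γ = (Z_L − Z_0)/(Z_L + Z_0) = (124 + j51.6)/(224 + j51.6)
|Γ| = 134/230 = 0.584
VSWR = (1 + |Γ|)/(1 − |Γ|) = 1.58/0.416

VSWR ≈ 3.81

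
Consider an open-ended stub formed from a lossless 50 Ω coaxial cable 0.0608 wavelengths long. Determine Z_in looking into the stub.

Z_in ≈ −j124 Ω

βl = 2π × 0.0608 = 21.9°
tan(βl) = 0.402
For an open-ended stub, Z_in = −jZ_0·cot(βl) = −jZ_0/tan(βl)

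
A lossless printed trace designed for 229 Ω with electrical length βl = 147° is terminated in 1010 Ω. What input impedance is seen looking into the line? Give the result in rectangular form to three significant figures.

tan(βl) = tan(147°) = -0.649
Z_in = Z_0·(Z_L + jZ_0·tanβl)/(Z_0 + jZ_L·tanβl)
     = 229·(1010 − j149)/(229 − j656)

Z_in ≈ 156 + j298 Ω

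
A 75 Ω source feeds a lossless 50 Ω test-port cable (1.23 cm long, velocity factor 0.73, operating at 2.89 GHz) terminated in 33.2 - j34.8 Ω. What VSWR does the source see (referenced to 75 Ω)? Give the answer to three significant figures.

VSWR ≈ 3.62

λ = v/f = 0.73·c / 2.89 GHz = 0.0758 m
βl = 2π·l/λ = 2π × 0.162 = 58.4°
tan(βl) = 1.63
Z_in = Z_0·(Z_L + jZ_0·tanβl)/(Z_0 + jZ_L·tanβl) = 21.2 + j11.1 Ω
Γ_s = (Z_in − Z_s)/(Z_in + Z_s) = (-53.8 + j11.1)/(96.2 + j11.1), |Γ_s| = 0.567
VSWR = (1 + |Γ_s|)/(1 − |Γ_s|)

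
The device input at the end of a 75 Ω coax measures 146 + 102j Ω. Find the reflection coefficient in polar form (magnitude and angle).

Γ = (Z_L − Z_0)/(Z_L + Z_0) = (71 + j102)/(221 + j102)
|Γ| = 124/243 = 0.511

Γ ≈ 0.511 ∠ 30.4°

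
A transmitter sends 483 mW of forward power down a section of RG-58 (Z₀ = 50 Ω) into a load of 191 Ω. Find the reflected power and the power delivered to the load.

Γ = (191 − 50)/(191 + 50) = 0.585
|Γ|² = 0.342
P_refl = |Γ|²·P_inc = 165 mW, P_del = (1 − |Γ|²)·P_inc = 318 mW

P_reflected ≈ 165 mW; P_delivered ≈ 318 mW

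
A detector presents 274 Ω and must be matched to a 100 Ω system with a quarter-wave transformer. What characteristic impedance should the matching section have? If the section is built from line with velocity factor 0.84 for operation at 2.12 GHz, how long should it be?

Z_qwt ≈ 166 Ω; length ≈ 2.97 cm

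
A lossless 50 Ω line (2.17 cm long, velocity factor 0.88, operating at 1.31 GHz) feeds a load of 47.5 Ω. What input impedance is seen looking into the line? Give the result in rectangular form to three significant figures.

λ = v/f = 0.88·c / 1.31 GHz = 0.202 m
βl = 2π·l/λ = 2π × 0.108 = 38.8°
tan(βl) = tan(38.8°) = 0.803
Z_in = Z_0·(Z_L + jZ_0·tanβl)/(Z_0 + jZ_L·tanβl)
     = 50·(47.5 + j40.1)/(50 + j38.1)

Z_in ≈ 49.4 + j2.47 Ω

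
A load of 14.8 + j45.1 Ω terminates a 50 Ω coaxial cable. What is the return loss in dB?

Γ = (-35.2 + j45.1)/(64.8 + j45.1), |Γ| = 0.725
RL = −20·log₁₀|Γ| = −20·log₁₀(0.725)

RL ≈ 2.8 dB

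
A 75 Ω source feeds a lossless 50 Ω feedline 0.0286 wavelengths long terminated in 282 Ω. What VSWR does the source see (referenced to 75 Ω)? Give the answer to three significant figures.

βl = 2π × 0.0286 = 10.3°
tan(βl) = 0.182
Z_in = Z_0·(Z_L + jZ_0·tanβl)/(Z_0 + jZ_L·tanβl) = 142 − j137 Ω
Γ_s = (Z_in − Z_s)/(Z_in + Z_s) = (67.1 − j137)/(217 − j137), |Γ_s| = 0.593
VSWR = (1 + |Γ_s|)/(1 − |Γ_s|)

VSWR ≈ 3.92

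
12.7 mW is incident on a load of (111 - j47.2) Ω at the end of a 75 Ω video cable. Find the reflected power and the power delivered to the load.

|Γ| = |(36 − j47.2)/(186 − j47.2)| = 0.309
|Γ|² = 0.0957
P_refl = |Γ|²·P_inc = 1.22 mW, P_del = (1 − |Γ|²)·P_inc = 11.5 mW

P_reflected ≈ 1.22 mW; P_delivered ≈ 11.5 mW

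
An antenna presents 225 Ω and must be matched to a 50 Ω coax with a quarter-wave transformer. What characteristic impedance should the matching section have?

Z_qwt ≈ 106 Ω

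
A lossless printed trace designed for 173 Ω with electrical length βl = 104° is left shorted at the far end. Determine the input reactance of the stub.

tan(βl) = -4.01
For a shorted stub, Z_in = jZ_0·tan(βl)

X_in ≈ -694 Ω (capacitive)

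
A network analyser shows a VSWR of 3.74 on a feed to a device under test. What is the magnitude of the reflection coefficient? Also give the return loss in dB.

|Γ| = (S − 1)/(S + 1) = (3.74 − 1)/(3.74 + 1) = 2.74/4.74
RL = −20·log₁₀|Γ| = −20·log₁₀(0.578)

|Γ| ≈ 0.578; return loss ≈ 4.76 dB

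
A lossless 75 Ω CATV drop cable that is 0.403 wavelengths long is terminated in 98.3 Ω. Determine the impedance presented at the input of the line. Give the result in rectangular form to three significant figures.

βl = 2π × 0.403 = 145°
tan(βl) = tan(145°) = -0.698
Z_in = Z_0·(Z_L + jZ_0·tanβl)/(Z_0 + jZ_L·tanβl)
     = 75·(98.3 − j52.4)/(75 − j68.6)

Z_in ≈ 79.6 + j20.5 Ω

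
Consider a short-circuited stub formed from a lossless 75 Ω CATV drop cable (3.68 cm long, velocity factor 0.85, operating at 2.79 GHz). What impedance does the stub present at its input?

λ = v/f = 0.85·c / 2.79 GHz = 0.0914 m
βl = 2π·l/λ = 2π × 0.403 = 145°
tan(βl) = -0.702
For a short-circuited stub, Z_in = jZ_0·tan(βl)

Z_in ≈ −j52.6 Ω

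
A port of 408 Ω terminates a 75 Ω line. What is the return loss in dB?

Γ = (408 − 75)/(408 + 75) = 0.689
RL = −20·log₁₀|Γ| = −20·log₁₀(0.689)

RL ≈ 3.23 dB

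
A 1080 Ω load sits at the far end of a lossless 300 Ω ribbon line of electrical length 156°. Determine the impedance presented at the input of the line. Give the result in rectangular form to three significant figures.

tan(βl) = tan(156°) = -0.445
Z_in = Z_0·(Z_L + jZ_0·tanβl)/(Z_0 + jZ_L·tanβl)
     = 300·(1080 − j134)/(300 − j481)

Z_in ≈ 363 + j448 Ω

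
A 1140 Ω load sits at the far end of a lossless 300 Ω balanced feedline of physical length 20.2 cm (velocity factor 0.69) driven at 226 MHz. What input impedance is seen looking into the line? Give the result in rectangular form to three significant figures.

λ = v/f = 0.69·c / 226 MHz = 0.916 m
βl = 2π·l/λ = 2π × 0.221 = 79.4°
tan(βl) = tan(79.4°) = 5.34
Z_in = Z_0·(Z_L + jZ_0·tanβl)/(Z_0 + jZ_L·tanβl)
     = 300·(1140 + j1600)/(300 + j6090)

Z_in ≈ 81.5 − j52.2 Ω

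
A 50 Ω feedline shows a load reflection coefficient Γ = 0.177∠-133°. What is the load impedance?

Z_L ≈ 38.1 − j10.2 Ω

Z_L = Z_0·(1 + Γ)/(1 − Γ) = 50·(0.879 − j0.129)/(1.12 + j0.129)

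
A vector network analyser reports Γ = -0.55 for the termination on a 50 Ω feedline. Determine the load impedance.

Z_L = Z_0·(1 + Γ)/(1 − Γ) = 50·(0.45)/(1.55)

Z_L ≈ 14.5 Ω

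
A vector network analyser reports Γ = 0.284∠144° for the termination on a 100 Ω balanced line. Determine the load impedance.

Z_L ≈ 59.7 + j21.7 Ω

Z_L = Z_0·(1 + Γ)/(1 − Γ) = 100·(0.77 + j0.167)/(1.23 − j0.167)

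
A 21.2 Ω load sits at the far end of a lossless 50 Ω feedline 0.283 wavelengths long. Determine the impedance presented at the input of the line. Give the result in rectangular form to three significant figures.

Z_in ≈ 98.8 − j38.5 Ω

βl = 2π × 0.283 = 102°
tan(βl) = tan(102°) = -4.75
Z_in = Z_0·(Z_L + jZ_0·tanβl)/(Z_0 + jZ_L·tanβl)
     = 50·(21.2 − j238)/(50 − j101)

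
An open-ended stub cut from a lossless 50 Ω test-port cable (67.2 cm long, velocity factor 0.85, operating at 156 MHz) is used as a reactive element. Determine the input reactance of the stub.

X_in ≈ 80 Ω (inductive)

λ = v/f = 0.85·c / 156 MHz = 1.63 m
βl = 2π·l/λ = 2π × 0.411 = 148°
tan(βl) = -0.625
For an open-ended stub, Z_in = −jZ_0·cot(βl) = −jZ_0/tan(βl)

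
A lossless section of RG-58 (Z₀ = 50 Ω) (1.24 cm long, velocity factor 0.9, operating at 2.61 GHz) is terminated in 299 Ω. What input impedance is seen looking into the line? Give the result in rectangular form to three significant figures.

λ = v/f = 0.9·c / 2.61 GHz = 0.103 m
βl = 2π·l/λ = 2π × 0.12 = 43.2°
tan(βl) = tan(43.2°) = 0.937
Z_in = Z_0·(Z_L + jZ_0·tanβl)/(Z_0 + jZ_L·tanβl)
     = 50·(299 + j46.9)/(50 + j280)

Z_in ≈ 17.3 − j50.2 Ω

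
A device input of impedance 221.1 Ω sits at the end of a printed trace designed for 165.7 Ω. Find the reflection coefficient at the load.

Γ = (Z_L − Z_0)/(Z_L + Z_0) = (221.1 − 165.7)/(221.1 + 165.7) = 55.4/386.8

Γ = 0.143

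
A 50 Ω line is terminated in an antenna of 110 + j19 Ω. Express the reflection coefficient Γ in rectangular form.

Γ = (Z_L − Z_0)/(Z_L + Z_0) = (60 + j19)/(160 + j19)

Γ ≈ 0.384 + j0.0732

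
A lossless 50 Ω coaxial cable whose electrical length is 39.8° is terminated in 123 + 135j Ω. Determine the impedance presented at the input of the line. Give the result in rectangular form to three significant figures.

Z_in ≈ 36.2 − j82.1 Ω

tan(βl) = tan(39.8°) = 0.833
Z_in = Z_0·(Z_L + jZ_0·tanβl)/(Z_0 + jZ_L·tanβl)
     = 50·(123 + j177)/(-62.5 + j102)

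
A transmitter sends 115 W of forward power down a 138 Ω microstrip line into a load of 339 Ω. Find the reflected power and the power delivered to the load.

P_reflected ≈ 20.4 W; P_delivered ≈ 94.6 W

Γ = (339 − 138)/(339 + 138) = 0.421
|Γ|² = 0.178
P_refl = |Γ|²·P_inc = 20.4 W, P_del = (1 − |Γ|²)·P_inc = 94.6 W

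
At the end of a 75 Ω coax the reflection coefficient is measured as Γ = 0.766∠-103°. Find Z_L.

Z_L = Z_0·(1 + Γ)/(1 − Γ) = 75·(0.828 − j0.746)/(1.17 + j0.746)

Z_L ≈ 16 − j58 Ω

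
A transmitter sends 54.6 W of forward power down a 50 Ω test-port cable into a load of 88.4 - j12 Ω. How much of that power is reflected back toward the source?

|Γ| = |(38.4 − j12)/(138.4 − j12)| = 0.29
|Γ|² = 0.0839
P_refl = |Γ|²·P_inc = 4.58 W, P_del = (1 − |Γ|²)·P_inc = 50 W

P_reflected ≈ 4.58 W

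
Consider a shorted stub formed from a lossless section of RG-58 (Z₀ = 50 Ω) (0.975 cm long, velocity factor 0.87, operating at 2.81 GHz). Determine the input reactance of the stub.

X_in ≈ 38.8 Ω (inductive)

λ = v/f = 0.87·c / 2.81 GHz = 0.0929 m
βl = 2π·l/λ = 2π × 0.105 = 37.8°
tan(βl) = 0.775
For a shorted stub, Z_in = jZ_0·tan(βl)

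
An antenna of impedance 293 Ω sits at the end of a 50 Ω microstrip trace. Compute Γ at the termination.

Γ = (Z_L − Z_0)/(Z_L + Z_0) = (293 − 50)/(293 + 50) = 243/343

Γ = 0.708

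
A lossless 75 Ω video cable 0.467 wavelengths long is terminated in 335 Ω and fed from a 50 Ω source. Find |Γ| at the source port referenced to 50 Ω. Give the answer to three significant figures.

|Γ| ≈ 0.735

βl = 2π × 0.467 = 168°
tan(βl) = -0.21
Z_in = Z_0·(Z_L + jZ_0·tanβl)/(Z_0 + jZ_L·tanβl) = 186 + j159 Ω
Γ_s = (Z_in − Z_s)/(Z_in + Z_s) = (136 + j159)/(236 + j159), |Γ_s| = 0.735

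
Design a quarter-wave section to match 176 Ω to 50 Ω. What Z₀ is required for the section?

Z_qwt ≈ 93.8 Ω

Z_qwt = √(Z_0·R_L) = √(50 × 176) = √8800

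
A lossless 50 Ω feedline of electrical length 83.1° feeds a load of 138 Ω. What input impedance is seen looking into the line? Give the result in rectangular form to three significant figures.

tan(βl) = tan(83.1°) = 8.26
Z_in = Z_0·(Z_L + jZ_0·tanβl)/(Z_0 + jZ_L·tanβl)
     = 50·(138 + j413)/(50 + j1140)

Z_in ≈ 18.3 − j5.25 Ω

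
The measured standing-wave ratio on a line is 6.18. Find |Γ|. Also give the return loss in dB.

|Γ| ≈ 0.721; return loss ≈ 2.84 dB

|Γ| = (S − 1)/(S + 1) = (6.18 − 1)/(6.18 + 1) = 5.18/7.18
RL = −20·log₁₀|Γ| = −20·log₁₀(0.721)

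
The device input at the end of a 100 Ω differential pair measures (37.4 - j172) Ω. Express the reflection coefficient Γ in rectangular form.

Γ = (Z_L − Z_0)/(Z_L + Z_0) = (-62.6 − j172)/(137.4 − j172)

Γ ≈ 0.433 − j0.71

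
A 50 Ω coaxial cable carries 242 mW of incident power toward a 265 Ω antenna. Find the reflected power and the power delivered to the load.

P_reflected ≈ 113 mW; P_delivered ≈ 129 mW

Γ = (265 − 50)/(265 + 50) = 0.683
|Γ|² = 0.466
P_refl = |Γ|²·P_inc = 113 mW, P_del = (1 − |Γ|²)·P_inc = 129 mW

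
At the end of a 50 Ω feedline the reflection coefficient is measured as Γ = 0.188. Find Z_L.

Z_L ≈ 73.2 Ω

Z_L = Z_0·(1 + Γ)/(1 − Γ) = 50·(1.19)/(0.812)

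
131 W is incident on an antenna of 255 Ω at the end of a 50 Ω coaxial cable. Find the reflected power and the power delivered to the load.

P_reflected ≈ 59.2 W; P_delivered ≈ 71.8 W

Γ = (255 − 50)/(255 + 50) = 0.672
|Γ|² = 0.452
P_refl = |Γ|²·P_inc = 59.2 W, P_del = (1 − |Γ|²)·P_inc = 71.8 W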